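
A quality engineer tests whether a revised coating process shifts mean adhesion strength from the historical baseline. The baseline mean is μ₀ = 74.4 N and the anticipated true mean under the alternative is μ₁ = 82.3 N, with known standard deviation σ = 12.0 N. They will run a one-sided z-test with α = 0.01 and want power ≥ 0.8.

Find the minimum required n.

n = 24

Standardized effect: d = |μ₁ − μ₀| / σ = |82.3 − 74.4| / 12.0 = 0.6583
For power 0.8 need Φ(δ − z_{0.01}) = 0.8, so δ = z_{0.01} + z_{0.20} = 2.326 + 0.842 = 3.168.
δ = d·√n ⇒ n = (δ/d)² = (3.168 / 0.6583)² = 23.16.
Rounding up, n = 24.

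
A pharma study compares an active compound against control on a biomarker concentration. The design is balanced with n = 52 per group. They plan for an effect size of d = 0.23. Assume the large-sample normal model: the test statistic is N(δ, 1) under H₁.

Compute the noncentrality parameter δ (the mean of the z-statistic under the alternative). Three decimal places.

δ ≈ 1.173

The noncentrality parameter scales effect size by the design's sample-size factor: δ = d·√(n/2) = 0.23 × √(52/2) = 1.1728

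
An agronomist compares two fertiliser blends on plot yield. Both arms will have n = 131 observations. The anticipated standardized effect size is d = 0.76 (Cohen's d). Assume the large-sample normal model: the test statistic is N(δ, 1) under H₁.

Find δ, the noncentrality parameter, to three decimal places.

δ ≈ 6.151

The noncentrality parameter scales effect size by the design's sample-size factor: δ = d·√(n/2) = 0.76 × √(131/2) = 6.1508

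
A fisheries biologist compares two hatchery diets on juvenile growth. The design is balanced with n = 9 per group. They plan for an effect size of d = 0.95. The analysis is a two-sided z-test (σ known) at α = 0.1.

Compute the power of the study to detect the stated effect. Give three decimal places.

Noncentrality parameter: δ = d·√(n/2) = 0.95 × √(9/2) = 2.0153
Critical value for a two-sided test at α = 0.1: z_{α/2} = 1.645.
Power = Φ(δ − 1.645) + Φ(−δ − 1.645) = Φ(0.370) + Φ(-3.660) = 0.6445 + 0.0001 = 0.6446.

Power ≈ 0.645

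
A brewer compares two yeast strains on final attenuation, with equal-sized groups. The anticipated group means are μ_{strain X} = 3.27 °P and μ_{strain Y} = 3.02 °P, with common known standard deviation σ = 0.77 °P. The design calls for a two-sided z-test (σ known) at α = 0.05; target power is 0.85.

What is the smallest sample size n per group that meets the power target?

Standardized effect: d = |μ_{strain X} − μ_{strain Y}| / σ = |3.27 − 3.02| / 0.77 = 0.3247
Set Φ(δ − 1.960) = 0.85; then δ − 1.960 = Φ⁻¹(0.85) = 1.036, giving δ = 2.996.
(For δ > 0 the lower-tail rejection region contributes negligibly to power, so the one-term inversion is standard.)
δ = d·√(n/2) ⇒ n = 2(δ/d)² = 2 × (2.996 / 0.3247)² = 170.35.
Round up to the next whole unit.

n = 171 per group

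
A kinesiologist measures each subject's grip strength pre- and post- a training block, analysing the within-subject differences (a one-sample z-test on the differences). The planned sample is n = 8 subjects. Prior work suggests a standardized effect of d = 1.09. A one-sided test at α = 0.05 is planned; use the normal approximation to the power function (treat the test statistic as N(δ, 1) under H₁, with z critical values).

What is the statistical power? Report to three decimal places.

Noncentrality parameter: δ = d·√n = 1.09 × √8 = 3.0830
Critical value for a one-sided test at α = 0.05: z_α = 1.645.
Power = Φ(δ − 1.645) = Φ(1.438) = 0.9248.

Power ≈ 0.925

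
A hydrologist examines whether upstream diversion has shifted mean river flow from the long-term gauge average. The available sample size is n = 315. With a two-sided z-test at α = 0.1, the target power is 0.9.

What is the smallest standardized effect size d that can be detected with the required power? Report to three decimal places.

Required noncentrality: δ = z_{0.05} + z_{0.10} = 1.645 + 1.282 = 2.926.
(Lower-tail contribution to power is negligible for δ > 0.)
δ = d·√n ⇒ d = δ/√n = 2.926/√315 = 0.1649.

d ≈ 0.165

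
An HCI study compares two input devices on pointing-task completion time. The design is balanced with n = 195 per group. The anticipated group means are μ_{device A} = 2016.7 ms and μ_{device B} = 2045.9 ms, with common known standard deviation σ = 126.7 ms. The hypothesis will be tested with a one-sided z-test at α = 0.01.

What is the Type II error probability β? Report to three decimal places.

Standardized effect: d = |μ_{device A} − μ_{device B}| / σ = |2016.7 − 2045.9| / 126.7 = 0.2305
Noncentrality parameter: δ = d·√(n/2) = 0.2305 × √(195/2) = 2.2757
One-sided α = 0.01 → critical value z_{0.01} = 2.326.
Power = P(Z > 2.326 − δ) = Φ(-0.051) = 0.4798.
Type II error: β = 1 − power = 1 − 0.4798 = 0.5202.

β ≈ 0.520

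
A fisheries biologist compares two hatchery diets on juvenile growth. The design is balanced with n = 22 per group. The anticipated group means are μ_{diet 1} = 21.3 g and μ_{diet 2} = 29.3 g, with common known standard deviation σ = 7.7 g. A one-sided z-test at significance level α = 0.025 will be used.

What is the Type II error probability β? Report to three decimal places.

β ≈ 0.069

Standardized effect: d = |μ_{diet 1} − μ_{diet 2}| / σ = |21.3 − 29.3| / 7.7 = 1.0390
Noncentrality parameter: λ = d·√(n/2) = 1.0390 × √(22/2) = 3.4458
One-sided α = 0.025 → critical value z_{0.025} = 1.960.
Power = Φ(λ − 1.960) = Φ(1.486) = 0.9313.
Type II error: β = 1 − power = 1 − 0.9313 = 0.0687.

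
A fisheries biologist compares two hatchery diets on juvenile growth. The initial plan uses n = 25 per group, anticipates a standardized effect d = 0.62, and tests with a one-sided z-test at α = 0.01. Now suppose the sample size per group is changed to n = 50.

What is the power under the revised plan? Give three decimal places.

Power ≈ 0.780

With n = 50 per group: δ = d·√(n/2) = 0.62 × √(50/2) = 3.1000. Critical value z_{0.01} = 2.326.
Revised power = P(Z > 2.326 − δ) = Φ(0.774) = 0.7804.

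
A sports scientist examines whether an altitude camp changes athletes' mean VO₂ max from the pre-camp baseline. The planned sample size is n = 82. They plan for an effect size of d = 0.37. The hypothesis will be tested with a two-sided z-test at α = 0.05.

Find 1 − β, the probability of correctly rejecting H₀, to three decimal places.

Noncentrality parameter: δ = d·√n = 0.37 × √82 = 3.3505
Two-sided α = 0.05 → critical value z_{0.025} = 1.960.
Power = Φ(δ − 1.960) + Φ(−δ − 1.960) = Φ(1.391) + Φ(-5.310) = 0.9178 + 0.0000 = 0.9178.

Power ≈ 0.918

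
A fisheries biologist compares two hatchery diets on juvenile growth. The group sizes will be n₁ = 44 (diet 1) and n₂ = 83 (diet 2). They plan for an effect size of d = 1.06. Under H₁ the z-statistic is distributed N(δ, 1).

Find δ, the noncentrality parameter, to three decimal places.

δ ≈ 5.684

δ = d / √(1/n₁ + 1/n₂) = 1.06 / √(1/44 + 1/83) = 5.6842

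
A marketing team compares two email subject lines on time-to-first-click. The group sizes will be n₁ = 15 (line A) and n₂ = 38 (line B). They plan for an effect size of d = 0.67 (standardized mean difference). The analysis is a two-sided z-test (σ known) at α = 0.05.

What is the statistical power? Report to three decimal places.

Power ≈ 0.594

Noncentrality parameter: δ = d / √(1/n₁ + 1/n₂) = 0.67 / √(1/15 + 1/38) = 2.1972
Critical value for a two-sided test at α = 0.05: z_{α/2} = 1.960.
Power = Φ(δ − 1.960) + Φ(−δ − 1.960) = Φ(0.237) + Φ(-4.157) = 0.5938 + 0.0000 = 0.5938.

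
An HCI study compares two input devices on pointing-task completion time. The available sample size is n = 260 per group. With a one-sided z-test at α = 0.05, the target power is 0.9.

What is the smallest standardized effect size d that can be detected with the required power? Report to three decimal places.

d ≈ 0.257

Need Φ(δ − 1.645) = 0.9, so δ = 1.645 + 1.282 = 2.926.
δ = d·√(n/2) ⇒ d = δ/√(n/2) = 2.926/√(260/2) = 0.2567.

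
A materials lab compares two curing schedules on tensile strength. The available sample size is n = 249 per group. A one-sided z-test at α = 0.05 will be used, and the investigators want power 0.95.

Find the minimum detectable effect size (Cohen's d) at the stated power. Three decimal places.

d ≈ 0.295

Need Φ(δ − 1.645) = 0.95, so δ = 1.645 + 1.645 = 3.290.
δ = d·√(n/2) ⇒ d = δ/√(n/2) = 3.290/√(249/2) = 0.2948.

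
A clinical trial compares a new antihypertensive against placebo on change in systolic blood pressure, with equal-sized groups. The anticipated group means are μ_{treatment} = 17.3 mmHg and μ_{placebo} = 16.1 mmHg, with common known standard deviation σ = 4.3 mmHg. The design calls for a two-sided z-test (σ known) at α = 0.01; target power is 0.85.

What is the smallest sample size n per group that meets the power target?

n = 336 per group

Standardized effect: d = |μ_{treatment} − μ_{placebo}| / σ = |17.3 − 16.1| / 4.3 = 0.2791
Set Φ(δ − 2.576) = 0.85; then δ − 2.576 = Φ⁻¹(0.85) = 1.036, giving δ = 3.612.
(The Φ(−δ − z_{α/2}) term is vanishingly small for δ > 0 and is dropped in the standard sample-size formula.)
δ = d·√(n/2) ⇒ n = 2(δ/d)² = 2 × (3.612 / 0.2791)² = 335.09.
Rounding up, n = 336 per group.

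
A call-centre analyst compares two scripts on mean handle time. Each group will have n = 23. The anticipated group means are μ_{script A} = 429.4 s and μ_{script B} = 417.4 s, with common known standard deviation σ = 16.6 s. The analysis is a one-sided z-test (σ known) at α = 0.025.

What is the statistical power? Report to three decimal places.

Standardized effect: d = |μ_{script A} − μ_{script B}| / σ = |429.4 − 417.4| / 16.6 = 0.7229
Noncentrality parameter: δ = d·√(n/2) = 0.7229 × √(23/2) = 2.4514
One-sided α = 0.025 → critical value z_{0.025} = 1.960.
Power = Φ(δ − 1.960) = Φ(0.491) = 0.6885.

Power ≈ 0.688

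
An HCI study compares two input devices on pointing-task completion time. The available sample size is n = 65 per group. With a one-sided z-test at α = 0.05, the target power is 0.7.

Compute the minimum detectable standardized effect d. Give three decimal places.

d ≈ 0.381

Need Φ(δ − 1.645) = 0.7, so δ = 1.645 + 0.524 = 2.169.
δ = d·√(n/2) ⇒ d = δ/√(n/2) = 2.169/√(65/2) = 0.3805.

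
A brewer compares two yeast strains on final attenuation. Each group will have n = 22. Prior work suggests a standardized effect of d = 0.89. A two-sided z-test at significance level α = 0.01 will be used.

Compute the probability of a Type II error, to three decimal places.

β ≈ 0.353

Noncentrality parameter: δ = d·√(n/2) = 0.89 × √(22/2) = 2.9518
Two-sided α = 0.01 → critical value z_{0.005} = 2.576.
Power = Φ(δ − 2.576) + Φ(−δ − 2.576) = Φ(0.376) + Φ(-5.528) = 0.6465 + 0.0000 = 0.6465.
Type II error: β = 1 − power = 1 − 0.6465 = 0.3535.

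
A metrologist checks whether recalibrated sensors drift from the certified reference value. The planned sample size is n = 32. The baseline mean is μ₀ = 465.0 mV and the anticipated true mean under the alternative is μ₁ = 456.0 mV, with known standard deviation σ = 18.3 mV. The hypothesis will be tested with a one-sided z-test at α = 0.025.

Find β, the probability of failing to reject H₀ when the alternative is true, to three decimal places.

β ≈ 0.206

Standardized effect: d = |μ₁ − μ₀| / σ = |456.0 − 465.0| / 18.3 = 0.4918
Noncentrality parameter: δ = d·√n = 0.4918 × √32 = 2.7821
Critical value for a one-sided test at α = 0.025: z_α = 1.960.
Power = P(Z > 1.960 − δ) = Φ(0.822) = 0.7945.
Type II error: β = 1 − power = 1 − 0.7945 = 0.2055.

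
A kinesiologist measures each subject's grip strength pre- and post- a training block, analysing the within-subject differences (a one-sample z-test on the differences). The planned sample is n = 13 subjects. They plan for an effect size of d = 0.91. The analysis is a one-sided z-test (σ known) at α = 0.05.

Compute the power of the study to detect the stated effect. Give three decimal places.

Noncentrality parameter: δ = d·√n = 0.91 × √13 = 3.2811
Critical value for a one-sided test at α = 0.05: z_α = 1.645.
Power = Φ(δ − 1.645) = Φ(1.636) = 0.9491.

Power ≈ 0.949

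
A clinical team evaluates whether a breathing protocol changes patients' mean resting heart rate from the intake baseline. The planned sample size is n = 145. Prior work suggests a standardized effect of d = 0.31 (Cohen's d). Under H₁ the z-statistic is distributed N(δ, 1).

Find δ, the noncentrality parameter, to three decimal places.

δ ≈ 3.733

δ = d·√n = 0.31 × √145 = 3.7329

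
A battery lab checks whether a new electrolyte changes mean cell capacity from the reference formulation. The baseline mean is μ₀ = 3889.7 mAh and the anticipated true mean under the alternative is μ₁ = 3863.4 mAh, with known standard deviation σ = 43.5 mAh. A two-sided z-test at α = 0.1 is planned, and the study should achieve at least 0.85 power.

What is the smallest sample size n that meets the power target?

Standardized effect: d = |μ₁ − μ₀| / σ = |3863.4 − 3889.7| / 43.5 = 0.6046
For power 0.85 need Φ(δ − z_{0.05}) = 0.85, so δ = z_{0.05} + z_{0.15} = 1.645 + 1.036 = 2.681.
(Ignoring the negligible lower-tail rejection probability gives the usual closed-form inversion.)
δ = d·√n ⇒ n = (δ/d)² = (2.681 / 0.6046)² = 19.67.
Round up to the next whole unit.

n = 20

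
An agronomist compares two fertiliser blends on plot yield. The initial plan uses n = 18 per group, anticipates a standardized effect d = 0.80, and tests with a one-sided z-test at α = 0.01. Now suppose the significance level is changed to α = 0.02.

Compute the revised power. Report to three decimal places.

Power ≈ 0.635

δ = d·√(n/2) = 0.80 × √(18/2) = 2.4000 (unchanged). New critical value: z_{0.02} = 2.054.
Revised power = Φ(δ − 2.054) = Φ(0.346) = 0.6354.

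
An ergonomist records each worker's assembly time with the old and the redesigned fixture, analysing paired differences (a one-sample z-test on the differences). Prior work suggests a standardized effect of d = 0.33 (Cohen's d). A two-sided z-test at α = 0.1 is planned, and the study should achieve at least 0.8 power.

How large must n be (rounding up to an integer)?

Set Φ(δ − 1.645) = 0.8; then δ − 1.645 = Φ⁻¹(0.8) = 0.842, giving δ = 2.486.
(For δ > 0 the lower-tail rejection region contributes negligibly to power, so the one-term inversion is standard.)
δ = d·√n ⇒ n = (δ/d)² = (2.486 / 0.33)² = 56.77.
Rounding up, n = 57.

n = 57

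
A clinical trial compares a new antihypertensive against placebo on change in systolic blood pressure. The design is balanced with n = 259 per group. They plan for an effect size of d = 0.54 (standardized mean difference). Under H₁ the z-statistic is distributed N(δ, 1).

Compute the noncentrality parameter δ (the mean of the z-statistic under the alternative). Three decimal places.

δ ≈ 6.145

δ = d·√(n/2) = 0.54 × √(259/2) = 6.1451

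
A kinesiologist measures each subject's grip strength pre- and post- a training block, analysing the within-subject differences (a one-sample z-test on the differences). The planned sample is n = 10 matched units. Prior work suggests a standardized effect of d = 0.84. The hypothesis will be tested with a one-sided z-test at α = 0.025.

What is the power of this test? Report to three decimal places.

Noncentrality parameter: δ = d·√n = 0.84 × √10 = 2.6563
Critical value for a one-sided test at α = 0.025: z_α = 1.960.
Power = Φ(δ − 1.960) = Φ(0.696) = 0.7569.

Power ≈ 0.757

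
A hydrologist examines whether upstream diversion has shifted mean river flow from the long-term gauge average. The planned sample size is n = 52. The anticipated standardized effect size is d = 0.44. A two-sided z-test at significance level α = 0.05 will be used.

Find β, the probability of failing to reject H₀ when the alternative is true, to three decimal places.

β ≈ 0.113

Noncentrality parameter: δ = d·√n = 0.44 × √52 = 3.1729
Two-sided α = 0.05 → critical value z_{0.025} = 1.960.
Power = Φ(δ − 1.960) + Φ(−δ − 1.960) = Φ(1.213) + Φ(-5.133) = 0.8874 + 0.0000 = 0.8874.
Type II error: β = 1 − power = 1 − 0.8874 = 0.1126.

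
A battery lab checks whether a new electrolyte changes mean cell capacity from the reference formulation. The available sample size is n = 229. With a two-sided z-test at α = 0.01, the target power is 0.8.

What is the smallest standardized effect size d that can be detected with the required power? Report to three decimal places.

Need Φ(δ − 2.576) = 0.8, so δ = 2.576 + 0.842 = 3.417.
(The second rejection-region term Φ(−δ − z_{α/2}) is negligible and dropped.)
δ = d·√n ⇒ d = δ/√n = 3.417/√229 = 0.2258.

d ≈ 0.226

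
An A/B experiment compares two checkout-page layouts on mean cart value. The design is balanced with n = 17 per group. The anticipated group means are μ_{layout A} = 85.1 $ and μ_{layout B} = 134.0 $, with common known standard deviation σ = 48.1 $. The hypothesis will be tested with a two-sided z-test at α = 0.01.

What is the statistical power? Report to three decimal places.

Power ≈ 0.651

Standardized effect: d = |μ_{layout A} − μ_{layout B}| / σ = |85.1 − 134.0| / 48.1 = 1.0166
Noncentrality parameter: δ = d·√(n/2) = 1.0166 × √(17/2) = 2.9640
Two-sided α = 0.01 → critical value z_{0.005} = 2.576.
Power = Φ(δ − 2.576) + Φ(−δ − 2.576) = Φ(0.388) + Φ(-5.540) = 0.6510 + 0.0000 = 0.6510.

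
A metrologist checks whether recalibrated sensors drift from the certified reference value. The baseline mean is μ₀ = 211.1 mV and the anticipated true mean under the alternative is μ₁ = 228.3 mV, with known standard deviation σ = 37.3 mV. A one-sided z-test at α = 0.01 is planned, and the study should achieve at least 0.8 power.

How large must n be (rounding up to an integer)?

n = 48

Standardized effect: d = |μ₁ − μ₀| / σ = |228.3 − 211.1| / 37.3 = 0.4611
Set Φ(δ − 2.326) = 0.8; then δ − 2.326 = Φ⁻¹(0.8) = 0.842, giving δ = 3.168.
δ = d·√n ⇒ n = (δ/d)² = (3.168 / 0.4611)² = 47.20.
Round up to the next whole unit.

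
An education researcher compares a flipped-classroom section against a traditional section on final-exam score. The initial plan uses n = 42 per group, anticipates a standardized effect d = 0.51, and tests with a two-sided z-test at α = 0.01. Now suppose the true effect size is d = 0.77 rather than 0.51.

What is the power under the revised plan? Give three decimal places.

With d = 0.77: δ = d·√(n/2) = 0.77 × √(42/2) = 3.5286. Critical value z_{0.005} = 2.576.
Revised power = Φ(δ − 2.576) + Φ(−δ − 2.576) = Φ(0.953) + Φ(-6.104) = 0.8296 + 0.0000 = 0.8296.

Power ≈ 0.830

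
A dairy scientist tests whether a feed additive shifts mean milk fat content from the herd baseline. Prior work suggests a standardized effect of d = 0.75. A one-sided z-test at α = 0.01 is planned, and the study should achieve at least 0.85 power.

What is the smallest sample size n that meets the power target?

n = 21

Set Φ(δ − 2.326) = 0.85; then δ − 2.326 = Φ⁻¹(0.85) = 1.036, giving δ = 3.363.
δ = d·√n ⇒ n = (δ/d)² = (3.363 / 0.75)² = 20.10.
Rounding up, n = 21.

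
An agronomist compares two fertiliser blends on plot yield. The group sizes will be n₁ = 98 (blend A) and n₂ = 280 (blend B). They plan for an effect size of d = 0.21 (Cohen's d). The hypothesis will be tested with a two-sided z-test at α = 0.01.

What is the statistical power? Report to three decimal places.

Power ≈ 0.216

Noncentrality parameter: δ = d / √(1/n₁ + 1/n₂) = 0.21 / √(1/98 + 1/280) = 1.7892
Critical value for a two-sided test at α = 0.01: z_{α/2} = 2.576.
Power = Φ(δ − 2.576) + Φ(−δ − 2.576) = Φ(-0.787) + Φ(-4.365) = 0.2158 + 0.0000 = 0.2158.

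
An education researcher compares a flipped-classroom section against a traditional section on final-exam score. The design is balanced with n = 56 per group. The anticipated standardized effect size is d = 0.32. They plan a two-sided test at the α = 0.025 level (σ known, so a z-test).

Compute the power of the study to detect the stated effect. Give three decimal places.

Power ≈ 0.292

Noncentrality parameter: δ = d·√(n/2) = 0.32 × √(56/2) = 1.6933
Two-sided α = 0.025 → critical value z_{0.0125} = 2.241.
Power = Φ(δ − 2.241) + Φ(−δ − 2.241) = Φ(-0.548) + Φ(-3.935) = 0.2918 + 0.0000 = 0.2918.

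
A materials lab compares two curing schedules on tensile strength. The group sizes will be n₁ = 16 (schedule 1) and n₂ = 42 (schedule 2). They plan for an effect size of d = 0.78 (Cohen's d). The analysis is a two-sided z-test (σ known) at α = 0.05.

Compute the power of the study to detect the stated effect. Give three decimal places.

Power ≈ 0.756

Noncentrality parameter: δ = d / √(1/n₁ + 1/n₂) = 0.78 / √(1/16 + 1/42) = 2.6550
Two-sided α = 0.05 → critical value z_{0.025} = 1.960.
Power = Φ(δ − 1.960) + Φ(−δ − 1.960) = Φ(0.695) + Φ(-4.615) = 0.7565 + 0.0000 = 0.7565.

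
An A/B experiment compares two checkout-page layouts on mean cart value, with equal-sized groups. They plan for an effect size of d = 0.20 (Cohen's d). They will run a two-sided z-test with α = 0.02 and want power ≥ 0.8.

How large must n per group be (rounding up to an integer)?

Set Φ(δ − 2.326) = 0.8; then δ − 2.326 = Φ⁻¹(0.8) = 0.842, giving δ = 3.168.
(For δ > 0 the lower-tail rejection region contributes negligibly to power, so the one-term inversion is standard.)
δ = d·√(n/2) ⇒ n = 2(δ/d)² = 2 × (3.168 / 0.20)² = 501.80.
Rounding up, n = 502 per group.

n = 502 per group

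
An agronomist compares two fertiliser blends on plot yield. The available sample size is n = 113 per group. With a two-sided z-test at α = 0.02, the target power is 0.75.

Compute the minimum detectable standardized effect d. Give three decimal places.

d ≈ 0.399

Required noncentrality: δ = z_{0.01} + z_{0.25} = 2.326 + 0.674 = 3.001.
(The second rejection-region term Φ(−δ − z_{α/2}) is negligible and dropped.)
δ = d·√(n/2) ⇒ d = δ/√(n/2) = 3.001/√(113/2) = 0.3992.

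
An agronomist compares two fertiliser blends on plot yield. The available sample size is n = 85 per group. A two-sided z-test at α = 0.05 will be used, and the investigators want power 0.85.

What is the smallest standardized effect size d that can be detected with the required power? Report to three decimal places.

Need Φ(δ − 1.960) = 0.85, so δ = 1.960 + 1.036 = 2.996.
(The second rejection-region term Φ(−δ − z_{α/2}) is negligible and dropped.)
δ = d·√(n/2) ⇒ d = δ/√(n/2) = 2.996/√(85/2) = 0.4596.

d ≈ 0.460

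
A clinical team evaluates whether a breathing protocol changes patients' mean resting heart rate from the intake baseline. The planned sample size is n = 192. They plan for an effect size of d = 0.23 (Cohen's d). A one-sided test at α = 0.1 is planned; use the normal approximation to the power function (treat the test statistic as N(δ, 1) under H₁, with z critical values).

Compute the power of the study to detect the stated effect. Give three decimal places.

Power ≈ 0.972

Noncentrality parameter: δ = d·√n = 0.23 × √192 = 3.1870
One-sided α = 0.1 → critical value z_{0.1} = 1.282.
Power = Φ(δ − 1.282) = Φ(1.905) = 0.9716.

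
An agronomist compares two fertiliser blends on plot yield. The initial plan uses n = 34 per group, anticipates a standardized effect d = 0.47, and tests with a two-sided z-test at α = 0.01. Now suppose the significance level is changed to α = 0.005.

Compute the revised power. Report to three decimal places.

Power ≈ 0.192

δ = d·√(n/2) = 0.47 × √(34/2) = 1.9379 (unchanged). New critical value: z_{0.0025} = 2.807.
Revised power = Φ(δ − 2.807) + Φ(−δ − 2.807) = Φ(-0.869) + Φ(-4.745) = 0.1924 + 0.0000 = 0.1924.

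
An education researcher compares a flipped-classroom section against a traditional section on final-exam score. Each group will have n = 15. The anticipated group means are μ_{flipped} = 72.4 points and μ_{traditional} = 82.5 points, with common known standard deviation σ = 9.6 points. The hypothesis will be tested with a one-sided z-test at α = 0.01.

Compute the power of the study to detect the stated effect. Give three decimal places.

Standardized effect: d = |μ_{flipped} − μ_{traditional}| / σ = |72.4 − 82.5| / 9.6 = 1.0521
Noncentrality parameter: δ = d·√(n/2) = 1.0521 × √(15/2) = 2.8812
One-sided α = 0.01 → critical value z_{0.01} = 2.326.
Power = P(Z > 2.326 − δ) = Φ(0.555) = 0.7105.

Power ≈ 0.711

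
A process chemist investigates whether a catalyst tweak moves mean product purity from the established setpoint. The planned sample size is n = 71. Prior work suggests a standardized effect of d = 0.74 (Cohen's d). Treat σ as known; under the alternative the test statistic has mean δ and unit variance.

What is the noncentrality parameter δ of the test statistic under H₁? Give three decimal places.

δ = d·√n = 0.74 × √71 = 6.2354

δ ≈ 6.235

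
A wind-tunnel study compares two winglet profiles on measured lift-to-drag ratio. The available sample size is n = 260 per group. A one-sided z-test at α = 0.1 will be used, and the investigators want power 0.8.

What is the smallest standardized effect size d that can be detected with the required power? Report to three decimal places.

Required noncentrality: δ = z_{0.1} + z_{0.20} = 1.282 + 0.842 = 2.123.
δ = d·√(n/2) ⇒ d = δ/√(n/2) = 2.123/√(260/2) = 0.1862.

d ≈ 0.186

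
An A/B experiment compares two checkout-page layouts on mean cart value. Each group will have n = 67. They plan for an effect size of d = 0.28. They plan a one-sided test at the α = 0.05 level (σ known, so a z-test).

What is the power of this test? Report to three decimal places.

Noncentrality parameter: λ = d·√(n/2) = 0.28 × √(67/2) = 1.6206
Critical value for a one-sided test at α = 0.05: z_α = 1.645.
Power = Φ(λ − 1.645) = Φ(-0.024) = 0.4903.

Power ≈ 0.490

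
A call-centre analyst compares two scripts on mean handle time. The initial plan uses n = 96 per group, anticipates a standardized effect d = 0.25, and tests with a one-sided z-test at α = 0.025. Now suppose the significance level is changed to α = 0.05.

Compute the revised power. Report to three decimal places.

δ = d·√(n/2) = 0.25 × √(96/2) = 1.7321 (unchanged). New critical value: z_{0.05} = 1.645.
Revised power = P(Z > 1.645 − δ) = Φ(0.087) = 0.5347.

Power ≈ 0.535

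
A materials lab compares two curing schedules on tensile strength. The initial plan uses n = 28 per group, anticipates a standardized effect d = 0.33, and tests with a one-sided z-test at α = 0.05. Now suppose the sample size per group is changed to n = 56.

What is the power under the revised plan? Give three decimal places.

Power ≈ 0.540

With n = 56 per group: δ = d·√(n/2) = 0.33 × √(56/2) = 1.7462. Critical value z_{0.05} = 1.645.
Revised power = Φ(δ − 1.645) = Φ(0.101) = 0.5404.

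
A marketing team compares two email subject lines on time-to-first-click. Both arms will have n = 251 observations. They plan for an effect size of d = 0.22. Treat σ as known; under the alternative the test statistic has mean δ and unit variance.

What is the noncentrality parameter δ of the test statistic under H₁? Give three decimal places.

δ = d·√(n/2) = 0.22 × √(251/2) = 2.4646

δ ≈ 2.465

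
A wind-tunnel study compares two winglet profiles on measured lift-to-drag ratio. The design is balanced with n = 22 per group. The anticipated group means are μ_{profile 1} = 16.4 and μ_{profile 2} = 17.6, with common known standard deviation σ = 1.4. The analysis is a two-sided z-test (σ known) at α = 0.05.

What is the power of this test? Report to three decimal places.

Standardized effect: d = |μ_{profile 1} − μ_{profile 2}| / σ = |16.4 − 17.6| / 1.4 = 0.8571
Noncentrality parameter: δ = d·√(n/2) = 0.8571 × √(22/2) = 2.8428
Two-sided α = 0.05 → critical value z_{0.025} = 1.960.
Power = Φ(δ − 1.960) + Φ(−δ − 1.960) = Φ(0.883) + Φ(-4.803) = 0.8113 + 0.0000 = 0.8113.

Power ≈ 0.811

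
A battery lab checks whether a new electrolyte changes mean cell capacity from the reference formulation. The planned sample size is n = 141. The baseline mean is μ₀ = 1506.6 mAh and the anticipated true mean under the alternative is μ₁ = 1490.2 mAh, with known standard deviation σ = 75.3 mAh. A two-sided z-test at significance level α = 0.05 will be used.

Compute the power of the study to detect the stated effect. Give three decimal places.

Standardized effect: d = |μ₁ − μ₀| / σ = |1490.2 − 1506.6| / 75.3 = 0.2178
Noncentrality parameter: δ = d·√n = 0.2178 × √141 = 2.5862
Two-sided α = 0.05 → critical value z_{0.025} = 1.960.
Power = Φ(δ − 1.960) + Φ(−δ − 1.960) = Φ(0.626) + Φ(-4.546) = 0.7344 + 0.0000 = 0.7344.

Power ≈ 0.734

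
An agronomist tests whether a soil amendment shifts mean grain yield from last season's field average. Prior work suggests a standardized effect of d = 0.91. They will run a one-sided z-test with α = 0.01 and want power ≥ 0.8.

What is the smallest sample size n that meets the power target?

n = 13

Set Φ(δ − 2.326) = 0.8; then δ − 2.326 = Φ⁻¹(0.8) = 0.842, giving δ = 3.168.
δ = d·√n ⇒ n = (δ/d)² = (3.168 / 0.91)² = 12.12.
Round up to the next whole unit.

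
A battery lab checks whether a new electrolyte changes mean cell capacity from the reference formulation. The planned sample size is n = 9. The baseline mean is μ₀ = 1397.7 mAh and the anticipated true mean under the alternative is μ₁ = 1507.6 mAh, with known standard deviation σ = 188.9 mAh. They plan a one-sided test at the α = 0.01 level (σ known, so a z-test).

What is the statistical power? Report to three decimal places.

Standardized effect: d = |μ₁ − μ₀| / σ = |1507.6 − 1397.7| / 188.9 = 0.5818
Noncentrality parameter: λ = d·√n = 0.5818 × √9 = 1.7454
One-sided α = 0.01 → critical value z_{0.01} = 2.326.
Power = P(Z > 2.326 − λ) = Φ(-0.581) = 0.2806.

Power ≈ 0.281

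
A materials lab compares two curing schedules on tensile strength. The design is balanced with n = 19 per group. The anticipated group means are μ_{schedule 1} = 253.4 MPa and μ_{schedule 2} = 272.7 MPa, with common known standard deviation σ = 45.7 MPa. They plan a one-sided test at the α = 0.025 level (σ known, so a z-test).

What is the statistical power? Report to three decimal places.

Standardized effect: d = |μ_{schedule 1} − μ_{schedule 2}| / σ = |253.4 − 272.7| / 45.7 = 0.4223
Noncentrality parameter: δ = d·√(n/2) = 0.4223 × √(19/2) = 1.3017
Critical value for a one-sided test at α = 0.025: z_α = 1.960.
Power = Φ(δ − 1.960) = Φ(-0.658) = 0.2552.

Power ≈ 0.255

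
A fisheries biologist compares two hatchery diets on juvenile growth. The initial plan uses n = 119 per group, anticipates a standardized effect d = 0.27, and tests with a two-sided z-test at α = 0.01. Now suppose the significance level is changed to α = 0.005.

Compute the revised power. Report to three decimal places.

Power ≈ 0.234

δ = d·√(n/2) = 0.27 × √(119/2) = 2.0827 (unchanged). New critical value: z_{0.0025} = 2.807.
Revised power = Φ(δ − 2.807) + Φ(−δ − 2.807) = Φ(-0.724) + Φ(-4.890) = 0.2344 + 0.0000 = 0.2344.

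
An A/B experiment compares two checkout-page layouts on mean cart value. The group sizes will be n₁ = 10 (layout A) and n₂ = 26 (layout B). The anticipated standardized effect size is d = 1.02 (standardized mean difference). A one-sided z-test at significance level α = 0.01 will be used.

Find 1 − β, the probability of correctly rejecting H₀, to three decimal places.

Power ≈ 0.661

Noncentrality parameter: δ = d / √(1/n₁ + 1/n₂) = 1.02 / √(1/10 + 1/26) = 2.7412
One-sided α = 0.01 → critical value z_{0.01} = 2.326.
Power = P(Z > 2.326 − δ) = Φ(0.415) = 0.6609.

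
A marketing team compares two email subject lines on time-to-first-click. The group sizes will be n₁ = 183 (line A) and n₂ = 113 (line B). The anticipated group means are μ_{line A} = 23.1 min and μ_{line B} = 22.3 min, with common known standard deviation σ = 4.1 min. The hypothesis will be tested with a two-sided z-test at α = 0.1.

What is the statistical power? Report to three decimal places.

Power ≈ 0.495

Standardized effect: d = |μ_{line A} − μ_{line B}| / σ = |23.1 − 22.3| / 4.1 = 0.1951
Noncentrality parameter: δ = d / √(1/n₁ + 1/n₂) = 0.1951 / √(1/183 + 1/113) = 1.6309
Critical value for a two-sided test at α = 0.1: z_{α/2} = 1.645.
Power = Φ(δ − 1.645) + Φ(−δ − 1.645) = Φ(-0.014) + Φ(-3.276) = 0.4944 + 0.0005 = 0.4950.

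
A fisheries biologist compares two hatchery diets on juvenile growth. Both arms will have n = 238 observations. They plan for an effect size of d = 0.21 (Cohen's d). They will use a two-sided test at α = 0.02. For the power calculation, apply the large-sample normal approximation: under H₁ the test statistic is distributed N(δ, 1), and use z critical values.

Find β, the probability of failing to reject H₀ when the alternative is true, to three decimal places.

Noncentrality parameter: δ = d·√(n/2) = 0.21 × √(238/2) = 2.2908
Critical value for a two-sided test at α = 0.02: z_{α/2} = 2.326.
Power = Φ(δ − 2.326) + Φ(−δ − 2.326) = Φ(-0.036) + Φ(-4.617) = 0.4858 + 0.0000 = 0.4858.
Type II error: β = 1 − power = 1 − 0.4858 = 0.5142.

β ≈ 0.514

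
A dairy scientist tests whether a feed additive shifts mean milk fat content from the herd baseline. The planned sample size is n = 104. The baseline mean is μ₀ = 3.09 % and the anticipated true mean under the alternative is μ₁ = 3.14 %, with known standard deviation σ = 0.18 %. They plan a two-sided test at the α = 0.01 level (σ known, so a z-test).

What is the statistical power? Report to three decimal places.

Power ≈ 0.601

Standardized effect: d = |μ₁ − μ₀| / σ = |3.14 − 3.09| / 0.18 = 0.2778
Noncentrality parameter: δ = d·√n = 0.2778 × √104 = 2.8328
Two-sided α = 0.01 → critical value z_{0.005} = 2.576.
Power = Φ(δ − 2.576) + Φ(−δ − 2.576) = Φ(0.257) + Φ(-5.409) = 0.6014 + 0.0000 = 0.6014.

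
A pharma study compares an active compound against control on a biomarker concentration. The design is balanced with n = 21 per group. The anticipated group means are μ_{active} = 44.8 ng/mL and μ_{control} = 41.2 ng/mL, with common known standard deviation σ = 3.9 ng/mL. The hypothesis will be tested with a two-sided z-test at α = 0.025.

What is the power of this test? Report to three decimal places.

Power ≈ 0.773

Standardized effect: d = |μ_{active} − μ_{control}| / σ = |44.8 − 41.2| / 3.9 = 0.9231
Noncentrality parameter: δ = d·√(n/2) = 0.9231 × √(21/2) = 2.9911
Critical value for a two-sided test at α = 0.025: z_{α/2} = 2.241.
Power = Φ(δ − 2.241) + Φ(−δ − 2.241) = Φ(0.750) + Φ(-5.233) = 0.7733 + 0.0000 = 0.7733.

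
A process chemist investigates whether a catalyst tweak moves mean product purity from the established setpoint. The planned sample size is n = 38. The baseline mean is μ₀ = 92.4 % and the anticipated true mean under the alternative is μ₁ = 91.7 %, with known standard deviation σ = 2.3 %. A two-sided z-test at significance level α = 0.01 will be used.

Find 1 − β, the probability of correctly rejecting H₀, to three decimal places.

Power ≈ 0.242

Standardized effect: d = |μ₁ − μ₀| / σ = |91.7 − 92.4| / 2.3 = 0.3043
Noncentrality parameter: δ = d·√n = 0.3043 × √38 = 1.8761
Critical value for a two-sided test at α = 0.01: z_{α/2} = 2.576.
Power = Φ(δ − 2.576) + Φ(−δ − 2.576) = Φ(-0.700) + Φ(-4.452) = 0.2421 + 0.0000 = 0.2421.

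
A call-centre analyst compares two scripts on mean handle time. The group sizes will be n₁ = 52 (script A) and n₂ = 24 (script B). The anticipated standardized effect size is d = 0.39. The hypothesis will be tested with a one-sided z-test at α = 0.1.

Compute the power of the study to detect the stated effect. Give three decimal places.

Noncentrality parameter: δ = d / √(1/n₁ + 1/n₂) = 0.39 / √(1/52 + 1/24) = 1.5804
One-sided α = 0.1 → critical value z_{0.1} = 1.282.
Power = P(Z > 1.282 − δ) = Φ(0.299) = 0.6175.

Power ≈ 0.617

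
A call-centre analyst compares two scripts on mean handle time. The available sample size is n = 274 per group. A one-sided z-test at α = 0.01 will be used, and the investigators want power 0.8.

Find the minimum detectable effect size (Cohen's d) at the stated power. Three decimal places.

d ≈ 0.271

Need Φ(δ − 2.326) = 0.8, so δ = 2.326 + 0.842 = 3.168.
δ = d·√(n/2) ⇒ d = δ/√(n/2) = 3.168/√(274/2) = 0.2707.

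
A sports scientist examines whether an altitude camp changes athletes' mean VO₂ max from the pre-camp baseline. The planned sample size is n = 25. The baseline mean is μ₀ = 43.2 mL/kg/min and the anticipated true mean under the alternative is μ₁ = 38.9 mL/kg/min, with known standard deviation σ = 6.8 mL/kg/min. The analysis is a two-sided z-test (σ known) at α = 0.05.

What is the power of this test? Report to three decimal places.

Power ≈ 0.885

Standardized effect: d = |μ₁ − μ₀| / σ = |38.9 − 43.2| / 6.8 = 0.6324
Noncentrality parameter: δ = d·√n = 0.6324 × √25 = 3.1618
Two-sided α = 0.05 → critical value z_{0.025} = 1.960.
Power = Φ(δ − 1.960) + Φ(−δ − 1.960) = Φ(1.202) + Φ(-5.122) = 0.8853 + 0.0000 = 0.8853.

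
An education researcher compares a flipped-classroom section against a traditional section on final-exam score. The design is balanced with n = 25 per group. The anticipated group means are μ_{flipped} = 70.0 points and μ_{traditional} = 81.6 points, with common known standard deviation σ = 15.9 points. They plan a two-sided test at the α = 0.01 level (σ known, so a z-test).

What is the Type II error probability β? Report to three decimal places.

Standardized effect: d = |μ_{flipped} − μ_{traditional}| / σ = |70.0 − 81.6| / 15.9 = 0.7296
Noncentrality parameter: δ = d·√(n/2) = 0.7296 × √(25/2) = 2.5794
Two-sided α = 0.01 → critical value z_{0.005} = 2.576.
Power = Φ(δ − 2.576) + Φ(−δ − 2.576) = Φ(0.004) + Φ(-5.155) = 0.5014 + 0.0000 = 0.5014.
Type II error: β = 1 − power = 1 − 0.5014 = 0.4986.

β ≈ 0.499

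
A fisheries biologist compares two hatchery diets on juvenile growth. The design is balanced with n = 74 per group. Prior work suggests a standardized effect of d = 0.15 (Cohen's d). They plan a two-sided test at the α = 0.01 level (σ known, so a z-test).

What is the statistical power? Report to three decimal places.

Power ≈ 0.048

Noncentrality parameter: δ = d·√(n/2) = 0.15 × √(74/2) = 0.9124
Critical value for a two-sided test at α = 0.01: z_{α/2} = 2.576.
Power = Φ(δ − 2.576) + Φ(−δ − 2.576) = Φ(-1.663) + Φ(-3.488) = 0.0481 + 0.0002 = 0.0484.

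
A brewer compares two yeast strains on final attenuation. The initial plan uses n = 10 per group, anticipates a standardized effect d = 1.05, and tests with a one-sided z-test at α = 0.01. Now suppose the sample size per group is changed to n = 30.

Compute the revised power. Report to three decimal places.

With n = 30 per group: δ = d·√(n/2) = 1.05 × √(30/2) = 4.0666. Critical value z_{0.01} = 2.326.
Revised power = P(Z > 2.326 − δ) = Φ(1.740) = 0.9591.

Power ≈ 0.959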